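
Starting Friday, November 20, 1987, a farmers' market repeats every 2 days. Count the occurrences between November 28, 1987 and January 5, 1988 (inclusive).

20

Occurrences land 2·i days after November 20, 1987 for i = 0, 1, 2, …
November 28, 1987 is 8 days after the start; 8 ÷ 2 = 4 remainder 0. First occurrence in the window: #5 on November 28, 1987 (4×2 = 8 days in).
January 5, 1988 is 46 days after the start; 46 ÷ 2 = 23 remainder 0. Last occurrence in the window: #24 on January 5, 1988.
Occurrences #5 through #24: 20 in total.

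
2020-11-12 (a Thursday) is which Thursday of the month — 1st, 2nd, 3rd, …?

2nd

Day 12 falls in week ⌈12/7⌉ of the month.
Days 1–7 hold the 1st Thursday, 8–14 the 2nd, 15–21 the 3rd, 22–28 the 4th, 29–31 the 5th.
12 is in the range for the 2nd.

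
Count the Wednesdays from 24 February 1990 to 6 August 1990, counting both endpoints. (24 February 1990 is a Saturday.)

23

24 February 1990 is a Saturday; the first Wednesday on or after it is 28 February 1990 (4 days later).
From 28 February 1990 to 6 August 1990: 0 + 31 + 30 + 31 + 30 + 31 + 6 = 159 days (rest of February, March, April, May, June, July, August).
159 ÷ 7 = 22 full weeks with remainder 5, so 22 more Wednesdays after the first → 23.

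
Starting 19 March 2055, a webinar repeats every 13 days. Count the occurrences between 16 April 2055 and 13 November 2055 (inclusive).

Occurrences land 13·i days after 19 March 2055 for i = 0, 1, 2, …
16 April 2055 is 28 days after the start; 28 ÷ 13 = 2 remainder 2; since the remainder is 2, round up to i = 3. First occurrence in the window: #4 on 27 April 2055 (3×13 = 39 days in).
13 November 2055 is 239 days after the start; 239 ÷ 13 = 18 remainder 5. Last occurrence in the window: #19 on 8 November 2055.
Occurrences #4 through #19: 16 in total.

16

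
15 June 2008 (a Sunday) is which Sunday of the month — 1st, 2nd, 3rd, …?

3rd

Day 15 falls in week ⌈15/7⌉ of the month.
Days 1–7 hold the 1st Sunday, 8–14 the 2nd, 15–21 the 3rd, 22–28 the 4th, 29–31 the 5th.
15 is in the range for the 3rd.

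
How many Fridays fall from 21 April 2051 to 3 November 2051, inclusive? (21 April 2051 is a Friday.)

29

21 April 2051 is a Friday; the first Friday on or after it is 21 April 2051.
From 21 April 2051 to 3 November 2051: 9 + 31 + 30 + 31 + 31 + 30 + 31 + 3 = 196 days (rest of April, May, June, July, August, September, October, November).
196 ÷ 7 = 28 full weeks with remainder 0, so 28 more Fridays after the first → 29.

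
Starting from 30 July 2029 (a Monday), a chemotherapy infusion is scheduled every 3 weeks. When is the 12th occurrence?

The 12th occurrence is 11 intervals after the first: 11 × 21 = 231 days after 30 July 2029.
July has 31 days — 1 day to the end of July leaves 230.
August has 31 days (199 left).
September has 30 days (169 left).
October has 31 days (138 left).
November has 30 days (108 left).
December has 31 days (77 left).
January has 31 days (46 left).
February has 28 days (18 left).
18 days into March → 18 March 2030.

18 March 2030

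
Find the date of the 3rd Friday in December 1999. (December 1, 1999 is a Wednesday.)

1999-12-17

December 1999 begins on a Wednesday, so the first Friday is December 3 (2 days later).
The 3rd Friday is 2 weeks later: 3 + 14 = 17.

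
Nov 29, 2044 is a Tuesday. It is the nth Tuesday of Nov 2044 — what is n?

5th

Day 29 falls in week ⌈29/7⌉ of the month.
Days 1–7 hold the 1st Tuesday, 8–14 the 2nd, 15–21 the 3rd, 22–28 the 4th, 29–31 the 5th.
29 is in the range for the 5th.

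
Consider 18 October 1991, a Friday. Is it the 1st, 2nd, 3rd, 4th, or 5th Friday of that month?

Day 18 falls in week ⌈18/7⌉ of the month.
Days 1–7 hold the 1st Friday, 8–14 the 2nd, 15–21 the 3rd, 22–28 the 4th, 29–31 the 5th.
18 is in the range for the 3rd.

3rd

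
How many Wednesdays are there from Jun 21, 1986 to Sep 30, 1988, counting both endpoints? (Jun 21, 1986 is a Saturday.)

Jun 21, 1986 is a Saturday; the first Wednesday on or after it is Jun 25, 1986 (4 days later).
From Jun 25, 1986 to Sep 30, 1988: 189 + 365 + 274 = 828 days (rest of 1986, 1987, to Sep 30, 1988 in 1988).
828 ÷ 7 = 118 full weeks with remainder 2, so 118 more Wednesdays after the first → 119.

119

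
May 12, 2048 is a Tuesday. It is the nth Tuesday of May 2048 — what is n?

2nd

Day 12 falls in week ⌈12/7⌉ of the month.
Days 1–7 hold the 1st Tuesday, 8–14 the 2nd, 15–21 the 3rd, 22–28 the 4th, 29–31 the 5th.
12 is in the range for the 2nd.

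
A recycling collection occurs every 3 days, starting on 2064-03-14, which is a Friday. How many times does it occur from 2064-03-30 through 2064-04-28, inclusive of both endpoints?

Occurrences land 3·i days after 2064-03-14 for i = 0, 1, 2, …
2064-03-30 is 16 days after the start; 16 ÷ 3 = 5 remainder 1; since the remainder is 1, round up to i = 6. First occurrence in the window: #7 on 2064-04-01 (6×3 = 18 days in).
2064-04-28 is 45 days after the start; 45 ÷ 3 = 15 remainder 0. Last occurrence in the window: #16 on 2064-04-28.
Occurrences #7 through #16: 10 in total.

10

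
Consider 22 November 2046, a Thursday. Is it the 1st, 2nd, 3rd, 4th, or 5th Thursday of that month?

Day 22 falls in week ⌈22/7⌉ of the month.
Days 1–7 hold the 1st Thursday, 8–14 the 2nd, 15–21 the 3rd, 22–28 the 4th, 29–31 the 5th.
22 is in the range for the 4th.

4th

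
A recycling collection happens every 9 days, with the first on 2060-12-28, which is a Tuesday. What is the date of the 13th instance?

2061-04-15

The 13th occurrence is 12 intervals after the first: 12 × 9 = 108 days after 2060-12-28.
December has 31 days — 3 days to the end of December leaves 105.
January has 31 days (74 left).
February has 28 days (46 left).
March has 31 days (15 left).
15 days into April → 2061-04-15.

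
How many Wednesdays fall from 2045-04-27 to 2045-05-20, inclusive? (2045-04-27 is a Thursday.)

2045-04-27 is a Thursday; the first Wednesday on or after it is 2045-05-03 (6 days later).
From 2045-05-03 to 2045-05-20 is 20 − 3 = 17 days.
17 ÷ 7 = 2 full weeks with remainder 3, so 2 more Wednesdays after the first → 3.

3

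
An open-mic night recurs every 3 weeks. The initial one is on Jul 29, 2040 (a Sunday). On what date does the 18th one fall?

Jul 21, 2041

The 18th occurrence is 17 intervals after the first: 17 × 21 = 357 days after Jul 29, 2040.
Jul has 31 days — 2 days to the end of Jul leaves 355.
Aug has 31 days (324 left).
Sep has 30 days (294 left).
Oct has 31 days (263 left).
Nov has 30 days (233 left).
Dec has 31 days (202 left).
Jan has 31 days (171 left).
Feb has 28 days (143 left).
Mar has 31 days (112 left).
Apr has 30 days (82 left).
May has 31 days (51 left).
Jun has 30 days (21 left).
21 days into Jul → Jul 21, 2041.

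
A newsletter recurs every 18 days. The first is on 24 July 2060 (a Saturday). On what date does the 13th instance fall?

The 13th occurrence is 12 intervals after the first: 12 × 18 = 216 days after 24 July 2060.
July has 31 days — 7 days to the end of July leaves 209.
August has 31 days (178 left).
September has 30 days (148 left).
October has 31 days (117 left).
November has 30 days (87 left).
December has 31 days (56 left).
January has 31 days (25 left).
25 days into February → 25 February 2061.

25 February 2061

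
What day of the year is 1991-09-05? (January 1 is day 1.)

248

Days in months before September: 31 + 28 + 31 + 30 + 31 + 30 + 31 + 31 = 243.
Plus 5 days into September → day 248.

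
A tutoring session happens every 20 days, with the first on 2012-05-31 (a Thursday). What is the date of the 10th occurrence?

The 10th occurrence is 9 intervals after the first: 9 × 20 = 180 days after 2012-05-31.
May has 31 days — 0 days to the end of May leaves 180.
June has 30 days (150 left).
July has 31 days (119 left).
August has 31 days (88 left).
September has 30 days (58 left).
October has 31 days (27 left).
27 days into November → 2012-11-27.

2012-11-27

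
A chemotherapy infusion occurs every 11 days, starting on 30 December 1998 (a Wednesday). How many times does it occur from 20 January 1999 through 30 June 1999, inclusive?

15

Occurrences land 11·i days after 30 December 1998 for i = 0, 1, 2, …
20 January 1999 is 21 days after the start; 21 ÷ 11 = 1 remainder 10; since the remainder is 10, round up to i = 2. First occurrence in the window: #3 on 21 January 1999 (2×11 = 22 days in).
30 June 1999 is 182 days after the start; 182 ÷ 11 = 16 remainder 6. Last occurrence in the window: #17 on 24 June 1999.
Occurrences #3 through #17: 15 in total.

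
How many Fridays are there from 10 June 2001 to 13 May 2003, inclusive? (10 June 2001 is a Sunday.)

100

10 June 2001 is a Sunday; the first Friday on or after it is 15 June 2001 (5 days later).
From 15 June 2001 to 13 May 2003: 199 + 365 + 133 = 697 days (rest of 2001, 2002, to 13 May 2003 in 2003).
697 ÷ 7 = 99 full weeks with remainder 4, so 99 more Fridays after the first → 100.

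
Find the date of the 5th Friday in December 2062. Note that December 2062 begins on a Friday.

December 2062 begins on a Friday, so the first Friday is December 1.
The 5th Friday is 4 weeks later: 1 + 28 = 29.

29 December 2062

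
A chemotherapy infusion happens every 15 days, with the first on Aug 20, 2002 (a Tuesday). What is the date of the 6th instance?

Nov 3, 2002

The 6th occurrence is 5 intervals after the first: 5 × 15 = 75 days after Aug 20, 2002.
Aug has 31 days — 11 days to the end of Aug leaves 64.
Sep has 30 days (34 left).
Oct has 31 days (3 left).
3 days into Nov → Nov 3, 2002.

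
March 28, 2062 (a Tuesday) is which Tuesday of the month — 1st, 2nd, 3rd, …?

4th

Day 28 falls in week ⌈28/7⌉ of the month.
Days 1–7 hold the 1st Tuesday, 8–14 the 2nd, 15–21 the 3rd, 22–28 the 4th, 29–31 the 5th.
28 is in the range for the 4th.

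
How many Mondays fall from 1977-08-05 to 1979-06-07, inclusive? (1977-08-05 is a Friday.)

96

1977-08-05 is a Friday; the first Monday on or after it is 1977-08-08 (3 days later).
From 1977-08-08 to 1979-06-07: 145 + 365 + 158 = 668 days (rest of 1977, 1978, to 1979-06-07 in 1979).
668 ÷ 7 = 95 full weeks with remainder 3, so 95 more Mondays after the first → 96.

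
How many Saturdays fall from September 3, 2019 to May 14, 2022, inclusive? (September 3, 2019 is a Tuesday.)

September 3, 2019 is a Tuesday; the first Saturday on or after it is September 7, 2019 (4 days later).
From September 7, 2019 to May 14, 2022: 115 + 366 + 365 + 134 = 980 days (rest of 2019, 2020, 2021, to May 14, 2022 in 2022).
980 ÷ 7 = 140 full weeks with remainder 0, so 140 more Saturdays after the first → 141.

141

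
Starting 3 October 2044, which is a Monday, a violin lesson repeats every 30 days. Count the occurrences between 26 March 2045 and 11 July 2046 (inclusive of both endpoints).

16

Occurrences land 30·i days after 3 October 2044 for i = 0, 1, 2, …
26 March 2045 is 174 days after the start; 174 ÷ 30 = 5 remainder 24; since the remainder is 24, round up to i = 6. First occurrence in the window: #7 on 1 April 2045 (6×30 = 180 days in).
11 July 2046 is 646 days after the start; 646 ÷ 30 = 21 remainder 16. Last occurrence in the window: #22 on 25 June 2046.
Occurrences #7 through #22: 16 in total.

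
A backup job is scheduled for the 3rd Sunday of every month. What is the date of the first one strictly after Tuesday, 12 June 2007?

June 2007 starts on a Friday; its first Sunday is the 3rd, so the 3rd Sunday is the 17th — 17 June 2007.
17 June 2007 is after 12 June 2007, so that is the next one.

17 June 2007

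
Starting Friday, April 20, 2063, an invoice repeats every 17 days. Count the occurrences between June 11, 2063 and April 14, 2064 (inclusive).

18

Occurrences land 17·i days after April 20, 2063 for i = 0, 1, 2, …
June 11, 2063 is 52 days after the start; 52 ÷ 17 = 3 remainder 1; since the remainder is 1, round up to i = 4. First occurrence in the window: #5 on June 27, 2063 (4×17 = 68 days in).
April 14, 2064 is 360 days after the start; 360 ÷ 17 = 21 remainder 3. Last occurrence in the window: #22 on April 11, 2064.
Occurrences #5 through #22: 18 in total.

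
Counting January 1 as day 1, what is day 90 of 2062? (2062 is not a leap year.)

January has 31 days (90 − 31 = 59 remain).
February has 28 days (59 − 28 = 31 remain).
31 into March → March 31.

2062-03-31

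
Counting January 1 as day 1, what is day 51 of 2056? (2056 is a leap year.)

February 20, 2056

January has 31 days (51 − 31 = 20 remain).
20 into February → February 20.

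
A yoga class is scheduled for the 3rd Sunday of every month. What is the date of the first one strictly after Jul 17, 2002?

Jul 21, 2002

Jul 2002 starts on a Monday; its first Sunday is the 7th, so the 3rd Sunday is the 21st — Jul 21, 2002.
Jul 21, 2002 is after Jul 17, 2002, so that is the next one.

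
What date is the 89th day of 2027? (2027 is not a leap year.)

Mar 30, 2027

Jan has 31 days (89 − 31 = 58 remain).
Feb has 28 days (58 − 28 = 30 remain).
30 into Mar → Mar 30.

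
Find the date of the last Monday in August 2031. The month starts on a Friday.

August 25, 2031

August 2031 begins on a Friday, so the first Monday is August 4 (3 days later).
August 2031 has 31 days. Adding weeks: 4, 11, 18, 25 — the last one ≤ 31 is the 25th.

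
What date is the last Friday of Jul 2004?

Jul 30, 2004

The first Friday of Jul 2004 is Jul 2.
Jul 2004 has 31 days. Adding weeks: 2, 9, 16, 23, 30 — the last one ≤ 31 is the 30th.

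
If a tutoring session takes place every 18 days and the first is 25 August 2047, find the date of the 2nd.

The 2nd occurrence is 1 interval after the first: 1 × 18 = 18 days after 25 August 2047.
August has 31 days — 6 days to the end of August leaves 12.
12 days into September → 12 September 2047.

12 September 2047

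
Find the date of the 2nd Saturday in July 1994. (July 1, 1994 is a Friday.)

July 1994 begins on a Friday, so the first Saturday is July 2 (1 day later).
The 2nd Saturday is 1 weeks later: 2 + 7 = 9.

9 July 1994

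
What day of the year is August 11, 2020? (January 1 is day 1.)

Days in months before August: 31 + 29 + 31 + 30 + 31 + 30 + 31 = 213.
Plus 11 days into August → day 224.

224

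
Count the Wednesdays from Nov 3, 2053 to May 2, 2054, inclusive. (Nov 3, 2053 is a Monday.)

26

Nov 3, 2053 is a Monday; the first Wednesday on or after it is Nov 5, 2053 (2 days later).
From Nov 5, 2053 to May 2, 2054: 25 + 31 + 31 + 28 + 31 + 30 + 2 = 178 days (rest of Nov, Dec, Jan, Feb, Mar, Apr, May).
178 ÷ 7 = 25 full weeks with remainder 3, so 25 more Wednesdays after the first → 26.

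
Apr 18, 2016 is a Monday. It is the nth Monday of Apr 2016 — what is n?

3rd

Day 18 falls in week ⌈18/7⌉ of the month.
Days 1–7 hold the 1st Monday, 8–14 the 2nd, 15–21 the 3rd, 22–28 the 4th, 29–31 the 5th.
18 is in the range for the 3rd.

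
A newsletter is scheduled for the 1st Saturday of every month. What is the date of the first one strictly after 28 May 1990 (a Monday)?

May 1990 starts on a Tuesday, so its 1st Saturday is 5 May 1990 (4 days in).
That is not after 28 May 1990, so look at June 1990.
June 1990 starts on a Friday, so its 1st Saturday is 2 June 1990 (1 day in).

2 June 1990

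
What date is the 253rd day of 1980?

January has 31 days (253 − 31 = 222 remain).
February has 29 days (222 − 29 = 193 remain).
March has 31 days (193 − 31 = 162 remain).
April has 30 days (162 − 30 = 132 remain).
May has 31 days (132 − 31 = 101 remain).
June has 30 days (101 − 30 = 71 remain).
July has 31 days (71 − 31 = 40 remain).
August has 31 days (40 − 31 = 9 remain).
9 into September → September 9.

9 September 1980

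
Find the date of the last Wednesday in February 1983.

February 1983 begins on a Tuesday, so the first Wednesday is February 2 (1 day later).
February 1983 has 28 days. Adding weeks: 2, 9, 16, 23 — the last one ≤ 28 is the 23rd.

1983-02-23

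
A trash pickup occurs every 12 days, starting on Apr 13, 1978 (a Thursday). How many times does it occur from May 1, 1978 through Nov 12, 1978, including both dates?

16

Occurrences land 12·i days after Apr 13, 1978 for i = 0, 1, 2, …
May 1, 1978 is 18 days after the start; 18 ÷ 12 = 1 remainder 6; since the remainder is 6, round up to i = 2. First occurrence in the window: #3 on May 7, 1978 (2×12 = 24 days in).
Nov 12, 1978 is 213 days after the start; 213 ÷ 12 = 17 remainder 9. Last occurrence in the window: #18 on Nov 3, 1978.
Occurrences #3 through #18: 16 in total.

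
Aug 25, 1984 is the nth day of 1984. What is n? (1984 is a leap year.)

Days in months before Aug: 31 + 29 + 31 + 30 + 31 + 30 + 31 = 213.
Plus 25 days into Aug → day 238.

238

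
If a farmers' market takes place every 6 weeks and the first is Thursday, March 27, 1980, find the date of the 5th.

The 5th occurrence is 4 intervals after the first: 4 × 42 = 168 days after March 27, 1980.
March has 31 days — 4 days to the end of March leaves 164.
April has 30 days (134 left).
May has 31 days (103 left).
June has 30 days (73 left).
July has 31 days (42 left).
August has 31 days (11 left).
11 days into September → September 11, 1980.

September 11, 1980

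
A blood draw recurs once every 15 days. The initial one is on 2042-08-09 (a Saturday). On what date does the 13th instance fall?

2043-02-05

The 13th occurrence is 12 intervals after the first: 12 × 15 = 180 days after 2042-08-09.
August has 31 days — 22 days to the end of August leaves 158.
September has 30 days (128 left).
October has 31 days (97 left).
November has 30 days (67 left).
December has 31 days (36 left).
January has 31 days (5 left).
5 days into February → 2043-02-05.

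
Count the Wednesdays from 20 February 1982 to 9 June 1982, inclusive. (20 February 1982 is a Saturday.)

16

20 February 1982 is a Saturday; the first Wednesday on or after it is 24 February 1982 (4 days later).
From 24 February 1982 to 9 June 1982: 4 + 31 + 30 + 31 + 9 = 105 days (rest of February, March, April, May, June).
105 ÷ 7 = 15 full weeks with remainder 0, so 15 more Wednesdays after the first → 16.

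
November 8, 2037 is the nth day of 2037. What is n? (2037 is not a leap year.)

312

Days in months before November: 31 + 28 + 31 + 30 + 31 + 30 + 31 + 31 + 30 + 31 = 304.
Plus 8 days into November → day 312.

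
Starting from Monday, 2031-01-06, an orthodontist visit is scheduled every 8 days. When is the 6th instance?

2031-02-15

The 6th occurrence is 5 intervals after the first: 5 × 8 = 40 days after 2031-01-06.
January has 31 days — 25 days to the end of January leaves 15.
15 days into February → 2031-02-15.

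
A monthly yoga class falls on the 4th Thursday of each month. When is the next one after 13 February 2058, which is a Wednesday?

28 February 2058

February 2058 starts on a Friday; its first Thursday is the 7th, so the 4th Thursday is the 28th — 28 February 2058.
28 February 2058 is after 13 February 2058, so that is the next one.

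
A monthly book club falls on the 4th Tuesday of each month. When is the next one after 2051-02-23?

2051-02-28

February 2051 starts on a Wednesday; its first Tuesday is the 7th, so the 4th Tuesday is the 28th — 2051-02-28.
2051-02-28 is after 2051-02-23, so that is the next one.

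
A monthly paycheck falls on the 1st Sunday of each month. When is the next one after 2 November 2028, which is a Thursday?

November 2028 starts on a Wednesday, so its 1st Sunday is 5 November 2028 (4 days in).
5 November 2028 is after 2 November 2028, so that is the next one.

5 November 2028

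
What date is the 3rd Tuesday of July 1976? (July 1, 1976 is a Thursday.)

July 1976 begins on a Thursday, so the first Tuesday is July 6 (5 days later).
The 3rd Tuesday is 2 weeks later: 6 + 14 = 20.

July 20, 1976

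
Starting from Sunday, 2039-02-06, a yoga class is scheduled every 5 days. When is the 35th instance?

2039-07-26

The 35th occurrence is 34 intervals after the first: 34 × 5 = 170 days after 2039-02-06.
February has 28 days — 22 days to the end of February leaves 148.
March has 31 days (117 left).
April has 30 days (87 left).
May has 31 days (56 left).
June has 30 days (26 left).
26 days into July → 2039-07-26.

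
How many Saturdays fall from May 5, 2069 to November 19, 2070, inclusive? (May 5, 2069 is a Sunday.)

80

May 5, 2069 is a Sunday; the first Saturday on or after it is May 11, 2069 (6 days later).
From May 11, 2069 to November 19, 2070: 234 + 323 = 557 days (rest of 2069, to November 19, 2070 in 2070).
557 ÷ 7 = 79 full weeks with remainder 4, so 79 more Saturdays after the first → 80.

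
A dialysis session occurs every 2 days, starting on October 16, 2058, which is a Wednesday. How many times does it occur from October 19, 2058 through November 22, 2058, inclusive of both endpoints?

17

Occurrences land 2·i days after October 16, 2058 for i = 0, 1, 2, …
October 19, 2058 is 3 days after the start; 3 ÷ 2 = 1 remainder 1; since the remainder is 1, round up to i = 2. First occurrence in the window: #3 on October 20, 2058 (2×2 = 4 days in).
November 22, 2058 is 37 days after the start; 37 ÷ 2 = 18 remainder 1. Last occurrence in the window: #19 on November 21, 2058.
Occurrences #3 through #19: 17 in total.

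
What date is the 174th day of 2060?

Jan has 31 days (174 − 31 = 143 remain).
Feb has 29 days (143 − 29 = 114 remain).
Mar has 31 days (114 − 31 = 83 remain).
Apr has 30 days (83 − 30 = 53 remain).
May has 31 days (53 − 31 = 22 remain).
22 into Jun → Jun 22.

Jun 22, 2060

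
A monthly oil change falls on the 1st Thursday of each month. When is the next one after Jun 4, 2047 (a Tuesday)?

Jun 6, 2047

Jun 2047 starts on a Saturday, so its 1st Thursday is Jun 6, 2047 (5 days in).
Jun 6, 2047 is after Jun 4, 2047, so that is the next one.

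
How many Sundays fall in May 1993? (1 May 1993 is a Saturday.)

5

1 May 1993 is a Saturday; the first Sunday on or after it is 2 May 1993 (1 day later).
From 2 May 1993 to 31 May 1993 is 31 − 2 = 29 days.
29 ÷ 7 = 4 full weeks with remainder 1, so 4 more Sundays after the first → 5.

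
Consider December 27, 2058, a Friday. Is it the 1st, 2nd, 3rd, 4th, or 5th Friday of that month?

Day 27 falls in week ⌈27/7⌉ of the month.
Days 1–7 hold the 1st Friday, 8–14 the 2nd, 15–21 the 3rd, 22–28 the 4th, 29–31 the 5th.
27 is in the range for the 4th.

4th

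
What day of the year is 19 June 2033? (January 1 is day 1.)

170

Days in months before June: 31 + 28 + 31 + 30 + 31 = 151.
Plus 19 days into June → day 170.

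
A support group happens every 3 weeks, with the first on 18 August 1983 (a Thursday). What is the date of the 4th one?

20 October 1983

The 4th occurrence is 3 intervals after the first: 3 × 21 = 63 days after 18 August 1983.
August has 31 days — 13 days to the end of August leaves 50.
September has 30 days (20 left).
20 days into October → 20 October 1983.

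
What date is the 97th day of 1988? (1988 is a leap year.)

January has 31 days (97 − 31 = 66 remain).
February has 29 days (66 − 29 = 37 remain).
March has 31 days (37 − 31 = 6 remain).
6 into April → April 6.

April 6, 1988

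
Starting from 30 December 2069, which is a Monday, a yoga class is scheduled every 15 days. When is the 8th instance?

The 8th occurrence is 7 intervals after the first: 7 × 15 = 105 days after 30 December 2069.
December has 31 days — 1 day to the end of December leaves 104.
January has 31 days (73 left).
February has 28 days (45 left).
March has 31 days (14 left).
14 days into April → 14 April 2070.

14 April 2070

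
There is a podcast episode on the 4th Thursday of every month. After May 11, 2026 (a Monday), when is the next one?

May 2026 starts on a Friday; its first Thursday is the 7th, so the 4th Thursday is the 28th — May 28, 2026.
May 28, 2026 is after May 11, 2026, so that is the next one.

May 28, 2026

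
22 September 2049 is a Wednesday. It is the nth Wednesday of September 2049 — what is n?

Day 22 falls in week ⌈22/7⌉ of the month.
Days 1–7 hold the 1st Wednesday, 8–14 the 2nd, 15–21 the 3rd, 22–28 the 4th, 29–31 the 5th.
22 is in the range for the 4th.

4th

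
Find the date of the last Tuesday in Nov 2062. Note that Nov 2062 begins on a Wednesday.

Nov 2062 begins on a Wednesday, so the first Tuesday is Nov 7 (6 days later).
Nov 2062 has 30 days. Adding weeks: 7, 14, 21, 28 — the last one ≤ 30 is the 28th.

Nov 28, 2062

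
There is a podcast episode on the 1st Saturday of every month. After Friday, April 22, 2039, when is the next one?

May 7, 2039

April 2039 starts on a Friday, so its 1st Saturday is April 2, 2039 (1 day in).
That is not after April 22, 2039, so look at May 2039.
May 2039 starts on a Sunday, so its 1st Saturday is May 7, 2039 (6 days in).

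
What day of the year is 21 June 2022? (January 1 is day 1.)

172

Days in months before June: 31 + 28 + 31 + 30 + 31 = 151.
Plus 21 days into June → day 172.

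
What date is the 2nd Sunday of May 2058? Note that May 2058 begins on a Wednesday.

2058-05-12

May 2058 begins on a Wednesday, so the first Sunday is May 5 (4 days later).
The 2nd Sunday is 1 weeks later: 5 + 7 = 12.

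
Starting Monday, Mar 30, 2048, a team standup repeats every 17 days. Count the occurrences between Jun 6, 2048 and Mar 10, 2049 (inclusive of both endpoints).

17

Occurrences land 17·i days after Mar 30, 2048 for i = 0, 1, 2, …
Jun 6, 2048 is 68 days after the start; 68 ÷ 17 = 4 remainder 0. First occurrence in the window: #5 on Jun 6, 2048 (4×17 = 68 days in).
Mar 10, 2049 is 345 days after the start; 345 ÷ 17 = 20 remainder 5. Last occurrence in the window: #21 on Mar 5, 2049.
Occurrences #5 through #21: 17 in total.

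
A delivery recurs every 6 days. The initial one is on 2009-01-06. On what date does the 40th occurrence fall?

2009-08-28

The 40th occurrence is 39 intervals after the first: 39 × 6 = 234 days after 2009-01-06.
January has 31 days — 25 days to the end of January leaves 209.
February has 28 days (181 left).
March has 31 days (150 left).
April has 30 days (120 left).
May has 31 days (89 left).
June has 30 days (59 left).
July has 31 days (28 left).
28 days into August → 2009-08-28.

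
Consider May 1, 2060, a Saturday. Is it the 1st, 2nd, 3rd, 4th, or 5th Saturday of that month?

Day 1 falls in week ⌈1/7⌉ of the month.
Days 1–7 hold the 1st Saturday, 8–14 the 2nd, 15–21 the 3rd, 22–28 the 4th, 29–31 the 5th.
1 is in the range for the 1st.

1st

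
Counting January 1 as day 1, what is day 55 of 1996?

January has 31 days (55 − 31 = 24 remain).
24 into February → February 24.

1996-02-24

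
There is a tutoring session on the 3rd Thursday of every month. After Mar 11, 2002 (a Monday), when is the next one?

Mar 21, 2002

Mar 2002 starts on a Friday; its first Thursday is the 7th, so the 3rd Thursday is the 21st — Mar 21, 2002.
Mar 21, 2002 is after Mar 11, 2002, so that is the next one.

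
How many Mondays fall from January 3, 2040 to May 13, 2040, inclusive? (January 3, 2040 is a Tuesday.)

18

January 3, 2040 is a Tuesday; the first Monday on or after it is January 9, 2040 (6 days later).
From January 9, 2040 to May 13, 2040: 22 + 29 + 31 + 30 + 13 = 125 days (rest of January, February, March, April, May).
125 ÷ 7 = 17 full weeks with remainder 6, so 17 more Mondays after the first → 18.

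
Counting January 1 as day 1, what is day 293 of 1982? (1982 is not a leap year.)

October 20, 1982

January has 31 days (293 − 31 = 262 remain).
February has 28 days (262 − 28 = 234 remain).
March has 31 days (234 − 31 = 203 remain).
April has 30 days (203 − 30 = 173 remain).
May has 31 days (173 − 31 = 142 remain).
June has 30 days (142 − 30 = 112 remain).
July has 31 days (112 − 31 = 81 remain).
August has 31 days (81 − 31 = 50 remain).
September has 30 days (50 − 30 = 20 remain).
20 into October → October 20.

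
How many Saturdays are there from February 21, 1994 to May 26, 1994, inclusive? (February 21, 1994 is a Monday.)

13

February 21, 1994 is a Monday; the first Saturday on or after it is February 26, 1994 (5 days later).
From February 26, 1994 to May 26, 1994: 2 + 31 + 30 + 26 = 89 days (rest of February, March, April, May).
89 ÷ 7 = 12 full weeks with remainder 5, so 12 more Saturdays after the first → 13.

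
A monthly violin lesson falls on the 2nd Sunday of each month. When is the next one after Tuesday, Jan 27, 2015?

Jan 2015 starts on a Thursday; its first Sunday is the 4th, so the 2nd Sunday is the 11th — Jan 11, 2015.
That is not after Jan 27, 2015, so look at Feb 2015.
Feb 2015 starts on a Sunday; its first Sunday is the 1st, so the 2nd Sunday is the 8th — Feb 8, 2015.

Feb 8, 2015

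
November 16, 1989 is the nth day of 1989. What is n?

320

Days in months before November: 31 + 28 + 31 + 30 + 31 + 30 + 31 + 31 + 30 + 31 = 304.
Plus 16 days into November → day 320.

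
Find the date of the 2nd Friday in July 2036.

July 2036 begins on a Tuesday, so the first Friday is July 4 (3 days later).
The 2nd Friday is 1 weeks later: 4 + 7 = 11.

11 July 2036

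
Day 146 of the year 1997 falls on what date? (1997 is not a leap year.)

1997-05-26

January has 31 days (146 − 31 = 115 remain).
February has 28 days (115 − 28 = 87 remain).
March has 31 days (87 − 31 = 56 remain).
April has 30 days (56 − 30 = 26 remain).
26 into May → May 26.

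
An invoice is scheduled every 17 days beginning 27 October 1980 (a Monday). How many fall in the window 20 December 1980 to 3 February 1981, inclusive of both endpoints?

Occurrences land 17·i days after 27 October 1980 for i = 0, 1, 2, …
20 December 1980 is 54 days after the start; 54 ÷ 17 = 3 remainder 3; since the remainder is 3, round up to i = 4. First occurrence in the window: #5 on 3 January 1981 (4×17 = 68 days in).
3 February 1981 is 99 days after the start; 99 ÷ 17 = 5 remainder 14. Last occurrence in the window: #6 on 20 January 1981.
Occurrences #5 through #6: 2 in total.

2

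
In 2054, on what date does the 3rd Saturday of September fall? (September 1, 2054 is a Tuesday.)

2054-09-19

September 2054 begins on a Tuesday, so the first Saturday is September 5 (4 days later).
The 3rd Saturday is 2 weeks later: 5 + 14 = 19.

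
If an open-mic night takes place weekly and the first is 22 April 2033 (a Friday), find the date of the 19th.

The 19th occurrence is 18 intervals after the first: 18 × 7 = 126 days after 22 April 2033.
April has 30 days — 8 days to the end of April leaves 118.
May has 31 days (87 left).
June has 30 days (57 left).
July has 31 days (26 left).
26 days into August → 26 August 2033.

26 August 2033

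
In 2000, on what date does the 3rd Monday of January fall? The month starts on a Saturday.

2000-01-17

January 2000 begins on a Saturday, so the first Monday is January 3 (2 days later).
The 3rd Monday is 2 weeks later: 3 + 14 = 17.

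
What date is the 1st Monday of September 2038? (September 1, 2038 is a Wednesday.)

2038-09-06

September 2038 begins on a Wednesday, so the first Monday is September 6 (5 days later).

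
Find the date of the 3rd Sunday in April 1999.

1999-04-18

The first Sunday of April 1999 is April 4.
The 3rd Sunday is 2 weeks later: 4 + 14 = 18.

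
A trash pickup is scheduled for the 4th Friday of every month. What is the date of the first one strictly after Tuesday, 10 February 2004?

February 2004 starts on a Sunday; its first Friday is the 6th, so the 4th Friday is the 27th — 27 February 2004.
27 February 2004 is after 10 February 2004, so that is the next one.

27 February 2004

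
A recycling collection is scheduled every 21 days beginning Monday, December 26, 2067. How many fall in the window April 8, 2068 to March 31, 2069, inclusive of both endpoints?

Occurrences land 21·i days after December 26, 2067 for i = 0, 1, 2, …
April 8, 2068 is 104 days after the start; 104 ÷ 21 = 4 remainder 20; since the remainder is 20, round up to i = 5. First occurrence in the window: #6 on April 9, 2068 (5×21 = 105 days in).
March 31, 2069 is 461 days after the start; 461 ÷ 21 = 21 remainder 20. Last occurrence in the window: #22 on March 11, 2069.
Occurrences #6 through #22: 17 in total.

17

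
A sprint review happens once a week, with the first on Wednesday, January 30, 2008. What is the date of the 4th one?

The 4th occurrence is 3 intervals after the first: 3 × 7 = 21 days after January 30, 2008.
January has 31 days — 1 day to the end of January leaves 20.
20 days into February → February 20, 2008.

February 20, 2008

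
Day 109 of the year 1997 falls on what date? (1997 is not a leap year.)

1997-04-19

January has 31 days (109 − 31 = 78 remain).
February has 28 days (78 − 28 = 50 remain).
March has 31 days (50 − 31 = 19 remain).
19 into April → April 19.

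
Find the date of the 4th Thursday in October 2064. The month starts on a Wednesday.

October 2064 begins on a Wednesday, so the first Thursday is October 2 (1 day later).
The 4th Thursday is 3 weeks later: 2 + 21 = 23.

2064-10-23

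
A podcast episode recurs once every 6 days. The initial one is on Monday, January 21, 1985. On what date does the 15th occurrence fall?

The 15th occurrence is 14 intervals after the first: 14 × 6 = 84 days after January 21, 1985.
January has 31 days — 10 days to the end of January leaves 74.
February has 28 days (46 left).
March has 31 days (15 left).
15 days into April → April 15, 1985.

April 15, 1985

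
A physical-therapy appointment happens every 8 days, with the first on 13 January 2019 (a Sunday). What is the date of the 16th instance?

13 May 2019

The 16th occurrence is 15 intervals after the first: 15 × 8 = 120 days after 13 January 2019.
January has 31 days — 18 days to the end of January leaves 102.
February has 28 days (74 left).
March has 31 days (43 left).
April has 30 days (13 left).
13 days into May → 13 May 2019.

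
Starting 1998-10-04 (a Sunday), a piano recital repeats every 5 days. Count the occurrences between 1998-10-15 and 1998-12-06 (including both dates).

10

Occurrences land 5·i days after 1998-10-04 for i = 0, 1, 2, …
1998-10-15 is 11 days after the start; 11 ÷ 5 = 2 remainder 1; since the remainder is 1, round up to i = 3. First occurrence in the window: #4 on 1998-10-19 (3×5 = 15 days in).
1998-12-06 is 63 days after the start; 63 ÷ 5 = 12 remainder 3. Last occurrence in the window: #13 on 1998-12-03.
Occurrences #4 through #13: 10 in total.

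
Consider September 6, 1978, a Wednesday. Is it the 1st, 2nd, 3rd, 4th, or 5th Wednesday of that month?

Day 6 falls in week ⌈6/7⌉ of the month.
Days 1–7 hold the 1st Wednesday, 8–14 the 2nd, 15–21 the 3rd, 22–28 the 4th, 29–31 the 5th.
6 is in the range for the 1st.

1st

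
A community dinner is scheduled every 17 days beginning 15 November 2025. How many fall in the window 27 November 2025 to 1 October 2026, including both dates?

18

Occurrences land 17·i days after 15 November 2025 for i = 0, 1, 2, …
27 November 2025 is 12 days after the start; 12 ÷ 17 = 0 remainder 12; since the remainder is 12, round up to i = 1. First occurrence in the window: #2 on 2 December 2025 (1×17 = 17 days in).
1 October 2026 is 320 days after the start; 320 ÷ 17 = 18 remainder 14. Last occurrence in the window: #19 on 17 September 2026.
Occurrences #2 through #19: 18 in total.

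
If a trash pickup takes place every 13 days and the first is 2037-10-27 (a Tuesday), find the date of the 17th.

The 17th occurrence is 16 intervals after the first: 16 × 13 = 208 days after 2037-10-27.
October has 31 days — 4 days to the end of October leaves 204.
November has 30 days (174 left).
December has 31 days (143 left).
January has 31 days (112 left).
February has 28 days (84 left).
March has 31 days (53 left).
April has 30 days (23 left).
23 days into May → 2038-05-23.

2038-05-23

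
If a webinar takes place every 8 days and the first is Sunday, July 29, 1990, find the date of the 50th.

August 25, 1991

The 50th occurrence is 49 intervals after the first: 49 × 8 = 392 days after July 29, 1990.
July has 31 days — 2 days to the end of July leaves 390.
August has 31 days (359 left).
September has 30 days (329 left).
October has 31 days (298 left).
November has 30 days (268 left).
December has 31 days (237 left).
January has 31 days (206 left).
February has 28 days (178 left).
March has 31 days (147 left).
April has 30 days (117 left).
May has 31 days (86 left).
June has 30 days (56 left).
July has 31 days (25 left).
25 days into August → August 25, 1991.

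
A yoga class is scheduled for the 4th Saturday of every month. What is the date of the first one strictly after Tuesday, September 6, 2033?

September 24, 2033

September 2033 starts on a Thursday; its first Saturday is the 3rd, so the 4th Saturday is the 24th — September 24, 2033.
September 24, 2033 is after September 6, 2033, so that is the next one.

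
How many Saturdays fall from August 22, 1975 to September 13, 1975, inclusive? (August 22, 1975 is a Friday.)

4

August 22, 1975 is a Friday; the first Saturday on or after it is August 23, 1975 (1 day later).
From August 23, 1975 to September 13, 1975: 8 + 13 = 21 days (rest of August, September).
21 ÷ 7 = 3 full weeks with remainder 0, so 3 more Saturdays after the first → 4.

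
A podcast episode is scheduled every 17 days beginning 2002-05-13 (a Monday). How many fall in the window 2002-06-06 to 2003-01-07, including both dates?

Occurrences land 17·i days after 2002-05-13 for i = 0, 1, 2, …
2002-06-06 is 24 days after the start; 24 ÷ 17 = 1 remainder 7; since the remainder is 7, round up to i = 2. First occurrence in the window: #3 on 2002-06-16 (2×17 = 34 days in).
2003-01-07 is 239 days after the start; 239 ÷ 17 = 14 remainder 1. Last occurrence in the window: #15 on 2003-01-06.
Occurrences #3 through #15: 13 in total.

13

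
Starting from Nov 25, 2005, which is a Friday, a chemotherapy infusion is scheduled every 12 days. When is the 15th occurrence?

The 15th occurrence is 14 intervals after the first: 14 × 12 = 168 days after Nov 25, 2005.
Nov has 30 days — 5 days to the end of Nov leaves 163.
Dec has 31 days (132 left).
Jan has 31 days (101 left).
Feb has 28 days (73 left).
Mar has 31 days (42 left).
Apr has 30 days (12 left).
12 days into May → May 12, 2006.

May 12, 2006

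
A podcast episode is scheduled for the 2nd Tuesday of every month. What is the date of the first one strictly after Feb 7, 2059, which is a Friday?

Feb 2059 starts on a Saturday; its first Tuesday is the 4th, so the 2nd Tuesday is the 11th — Feb 11, 2059.
Feb 11, 2059 is after Feb 7, 2059, so that is the next one.

Feb 11, 2059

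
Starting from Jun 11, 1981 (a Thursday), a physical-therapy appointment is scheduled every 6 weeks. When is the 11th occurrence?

Aug 5, 1982

The 11th occurrence is 10 intervals after the first: 10 × 42 = 420 days after Jun 11, 1981.
Jun has 30 days — 19 days to the end of Jun leaves 401.
From end of Jun to end of 1981 is 184 days (217 left).
Jan has 31 days (186 left).
Feb has 28 days (158 left).
Mar has 31 days (127 left).
Apr has 30 days (97 left).
May has 31 days (66 left).
Jun has 30 days (36 left).
Jul has 31 days (5 left).
5 days into Aug → Aug 5, 1982.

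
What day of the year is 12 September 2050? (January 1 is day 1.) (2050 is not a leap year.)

255

Days in months before September: 31 + 28 + 31 + 30 + 31 + 30 + 31 + 31 = 243.
Plus 12 days into September → day 255.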